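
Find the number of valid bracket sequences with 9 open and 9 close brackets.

This is counted by the nth Catalan number C_n. Here n = 9 (pairs).
C_n = C(2n,n) - C(2n,n+1), so C_{9} = C(18,9) - C(18,10) = 48620 - 43758.

Final answer: C_{9} = 4862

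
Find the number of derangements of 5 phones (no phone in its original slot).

D(n) = (n-1)(D(n-1) + D(n-2)), D(0)=1, D(1)=0.
D(2) = 1 x (0 + 1) = 1
D(3) = 2 x (1 + 0) = 2
D(4) = 3 x (2 + 1) = 9
D(5) = 4 x (D(4) + D(3)) = 4 x (9 + 2)

Final answer: D(5) = 44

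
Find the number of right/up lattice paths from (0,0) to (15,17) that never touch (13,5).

Total paths to (15,17): C(32,17) = 565722720.
Paths through (13,5): C(18,5) x C(14,12) = 779688.
Avoiding (13,5): 565722720 - 779688.

Final answer: 564943032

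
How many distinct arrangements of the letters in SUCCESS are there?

Letters (C:2, E:1, S:3, U:1). Total letters: 7.
Permutations = 7!/(3! x 2!).

Final answer: 420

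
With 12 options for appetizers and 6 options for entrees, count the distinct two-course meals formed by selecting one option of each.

By the multiplication principle: 12 x 6.

Final answer: 72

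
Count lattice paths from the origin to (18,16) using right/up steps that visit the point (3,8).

Paths (0,0)->(3,8): C(11,8) = 165.
Paths (3,8)->(18,16): C(23,8) = 490314.
By multiplication principle: 165 x 490314.

Final answer: 80901810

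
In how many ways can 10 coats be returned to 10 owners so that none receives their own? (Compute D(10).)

Derangements satisfy D(n) = (n-1)(D(n-1) + D(n-2)), starting from D(0)=1, D(1)=0.
D(2) = 1 x (0 + 1) = 1
D(3) = 2 x (1 + 0) = 2
D(4) = 3 x (2 + 1) = 9
D(5) = 4 x (9 + 2) = 44
D(6) = 5 x (44 + 9) = 265
D(7) = 6 x (265 + 44) = 1854
D(8) = 7 x (1854 + 265) = 14833
D(9) = 8 x (14833 + 1854) = 133496
D(10) = 9 x (D(9) + D(8)) = 9 x (133496 + 14833)

Final answer: D(10) = 1334961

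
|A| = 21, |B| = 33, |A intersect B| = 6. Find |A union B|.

|A union B| = |A| + |B| - |A intersect B| = 21 + 33 - 6.

Final answer: 48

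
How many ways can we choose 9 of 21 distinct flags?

C(21,9) = 21!/(9! x 12!).

Final answer: \binom{21}{9} = 293930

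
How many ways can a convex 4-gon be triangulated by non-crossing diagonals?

The structures are counted by the Catalan number C_n. Here n = 4 - 2 = 2.
C_n = C(2n,n) - C(2n,n+1), so C_{2} = C(4,2) - C(4,3) = 6 - 4.

Final answer: C_{2} = 2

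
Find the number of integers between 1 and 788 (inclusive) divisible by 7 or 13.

Multiples of 7: 112. Multiples of 13: 60. Of both (lcm=91): 8.
By inclusion-exclusion: 112 + 60 - 8.

Final answer: 164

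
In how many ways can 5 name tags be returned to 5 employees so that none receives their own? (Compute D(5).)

Derangements satisfy D(n) = (n-1)(D(n-1) + D(n-2)), starting from D(0)=1, D(1)=0.
D(2) = 1 x (0 + 1) = 1
D(3) = 2 x (1 + 0) = 2
D(4) = 3 x (2 + 1) = 9
D(5) = 4 x (D(4) + D(3)) = 4 x (9 + 2)

Final answer: D(5) = 44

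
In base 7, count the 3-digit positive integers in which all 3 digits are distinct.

First digit: 6 (nonzero). Second: 6 (not first). Third: 5, etc.
Total: 6 x 6 x 5.

Final answer: 180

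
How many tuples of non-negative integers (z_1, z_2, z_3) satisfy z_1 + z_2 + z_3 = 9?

Stars and bars with 9 stars and 2 bars:
C(9+3-1, 3-1) = C(11,2).

Final answer: C(11,2) = 55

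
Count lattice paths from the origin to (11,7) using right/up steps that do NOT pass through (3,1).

Total paths to (11,7): C(18,7) = 31824.
Paths through (3,1): C(4,1) x C(14,6) = 12012.
Avoiding (3,1): 31824 - 12012.

Final answer: 19812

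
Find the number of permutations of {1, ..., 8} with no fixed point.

D(n) = (n-1)(D(n-1) + D(n-2)), D(0)=1, D(1)=0.
D(2) = 1 x (0 + 1) = 1
D(3) = 2 x (1 + 0) = 2
D(4) = 3 x (2 + 1) = 9
D(5) = 4 x (9 + 2) = 44
D(6) = 5 x (44 + 9) = 265
D(7) = 6 x (265 + 44) = 1854
D(8) = 7 x (D(7) + D(6)) = 7 x (1854 + 265)

Final answer: D(8) = 14833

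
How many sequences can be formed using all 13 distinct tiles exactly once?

The number of ways to arrange 13 distinct objects is 13!.

Final answer: 13! = 6227020800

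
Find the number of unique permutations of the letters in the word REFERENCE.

Letters (C:1, E:4, F:1, N:1, R:2). Total letters: 9.
Permutations = 9!/(4! x 2!).

Final answer: 7560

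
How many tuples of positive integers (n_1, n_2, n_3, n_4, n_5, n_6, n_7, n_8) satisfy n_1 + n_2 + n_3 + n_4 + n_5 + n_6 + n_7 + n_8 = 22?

Substitute n'_i = n_i - 1 (so n'_i >= 0). Then sum n'_i = 22 - 8 = 14.
Stars and bars: C(14+8-1, 8-1) = C(21,7).

Final answer: C(21,7) = 116280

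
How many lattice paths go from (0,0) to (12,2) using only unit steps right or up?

Each path has 12 right steps and 2 up steps in some order (14 steps total).
Choose which 2 of the 14 steps are up: C(14,2).

Final answer: C(14,2) = 91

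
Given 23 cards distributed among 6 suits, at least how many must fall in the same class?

By pigeonhole with 23 objects and 6 categories: ceiling(23/6).

Final answer: 4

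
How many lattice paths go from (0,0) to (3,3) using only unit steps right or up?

Each path has 3 right steps and 3 up steps in some order (6 steps total).
Choose which 3 of the 6 steps are up: C(6,3).

Final answer: C(6,3) = 20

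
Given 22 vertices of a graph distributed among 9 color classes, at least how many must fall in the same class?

By pigeonhole with 22 objects and 9 categories: ceiling(22/9).

Final answer: 3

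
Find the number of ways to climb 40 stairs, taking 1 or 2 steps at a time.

Let f(n) be the number of climbs. Removing the last move (1 or 2 steps) gives f(n) = f(n-1) + f(n-2); base cases f(1)=1, f(2)=2.
Building up term by term: f(1)=1, f(2)=2, f(3)=3, f(4)=5, f(5)=8, f(6)=13, f(7)=21, f(8)=34, f(9)=55, f(10)=89, f(11)=144, f(12)=233, f(13)=377, f(14)=610, f(15)=987, f(16)=1597, f(17)=2584, f(18)=4181, f(19)=6765, f(20)=10946, f(21)=17711, f(22)=28657, f(23)=46368, f(24)=75025, f(25)=121393, f(26)=196418, f(27)=317811, f(28)=514229, f(29)=832040, f(30)=1346269, f(31)=2178309, f(32)=3524578, f(33)=5702887, f(34)=9227465, f(35)=14930352, f(36)=24157817, f(37)=39088169, f(38)=63245986, f(39)=102334155, f(40)=165580141.

Final answer: 165580141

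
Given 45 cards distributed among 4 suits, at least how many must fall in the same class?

By pigeonhole with 45 objects and 4 categories: ceiling(45/4).

Final answer: 12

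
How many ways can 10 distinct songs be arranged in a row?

The number of ways to arrange 10 distinct objects is 10!.

Final answer: 10! = 3628800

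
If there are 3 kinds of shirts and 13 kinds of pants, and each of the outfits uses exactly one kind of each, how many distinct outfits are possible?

By the multiplication principle: 3 x 13.

Final answer: 39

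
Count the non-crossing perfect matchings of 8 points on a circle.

This is counted by the nth Catalan number C_n. Here n = 8/2 = 4.
C_n = (2n)!/(n!(n+1)!), so C_{4} = 8!/(4! x 5!) = C(8,4)/5 = 70/5.

Final answer: C_{4} = 14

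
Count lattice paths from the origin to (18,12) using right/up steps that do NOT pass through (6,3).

Total paths to (18,12): C(30,12) = 86493225.
Paths through (6,3): C(9,3) x C(21,9) = 24690120.
Avoiding (6,3): 86493225 - 24690120.

Final answer: 61803105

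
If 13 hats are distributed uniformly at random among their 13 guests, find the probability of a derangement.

Derangements satisfy D(n) = (n-1)(D(n-1) + D(n-2)), starting from D(0)=1, D(1)=0.
Building up: D(2)=1, D(3)=2, D(4)=9, D(5)=44, D(6)=265, D(7)=1854, D(8)=14833, D(9)=133496, D(10)=1334961, D(11)=14684570, D(12)=176214841, D(13)=2290792932.
Total arrangements: 13! = 6227020800.
Probability = D(13)/13! = 63633137/172972800.

Final answer: D(13)/13! = 2290792932/6227020800 = 0.367879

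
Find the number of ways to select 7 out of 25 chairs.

C(25,7) = 25!/(7! x 18!).

Final answer: \binom{25}{7} = 480700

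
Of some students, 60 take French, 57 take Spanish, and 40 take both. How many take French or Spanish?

|A union B| = |A| + |B| - |A intersect B| = 60 + 57 - 40.

Final answer: 77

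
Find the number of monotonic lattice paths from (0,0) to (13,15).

Each path has 13 right steps and 15 up steps in some order (28 steps total).
Choose which 15 of the 28 steps are up: C(28,15).

Final answer: C(28,15) = 37442160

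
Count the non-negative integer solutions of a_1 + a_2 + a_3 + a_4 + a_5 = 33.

Stars and bars with 33 stars and 4 bars:
C(33+5-1, 5-1) = C(37,4).

Final answer: C(37,4) = 66045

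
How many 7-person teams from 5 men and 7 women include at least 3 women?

Sum over valid woman counts:
C(7,3)C(5,4) = 175
C(7,4)C(5,3) = 350
C(7,5)C(5,2) = 210
C(7,6)C(5,1) = 35
C(7,7)C(5,0) = 1
Total: 175 + 350 + 210 + 35 + 1.

Final answer: 771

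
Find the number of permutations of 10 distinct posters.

The number of ways to arrange 10 distinct objects is 10!.

Final answer: 10! = 3628800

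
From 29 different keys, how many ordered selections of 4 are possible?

P(29,4) = 29!/(29-4)! = 29!/25!.

Final answer: P(29,4) = 570024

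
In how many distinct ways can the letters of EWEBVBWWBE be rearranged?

Letters (B:3, E:3, V:1, W:3). Total letters: 10.
Permutations = 10!/(3! x 3! x 3!).

Final answer: 16800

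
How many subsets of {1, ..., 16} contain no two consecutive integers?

Condition on whether n belongs to the subset: if not, any valid subset of {1, ..., n-1} works (a(n-1)); if so, n-1 is excluded and the rest is a valid subset of {1, ..., n-2} (a(n-2)). Hence a(n) = a(n-1) + a(n-2), a(1)=2, a(2)=3.
Computing successive values: a(1)=2, a(2)=3, a(3)=5, a(4)=8, a(5)=13, a(6)=21, a(7)=34, a(8)=55, a(9)=89, a(10)=144, a(11)=233, a(12)=377, a(13)=610, a(14)=987, a(15)=1597, a(16)=2584.

Final answer: 2584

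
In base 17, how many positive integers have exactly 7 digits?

These are the integers in [17^6, 17^7), so the count is 17^7 - 17^6 = 16 x 17^6.

Final answer: 386201104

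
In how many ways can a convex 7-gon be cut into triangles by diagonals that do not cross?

This is a standard Catalan-number count: the answer is C_n. Here n = 7 - 2 = 5.
C_n = (2n)!/(n!(n+1)!), so C_{5} = 10!/(5! x 6!) = C(10,5)/6 = 252/6.

Final answer: C_{5} = 42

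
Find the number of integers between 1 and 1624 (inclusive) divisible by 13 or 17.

Multiples of 13: 124. Multiples of 17: 95. Of both (lcm=221): 7.
By inclusion-exclusion: 124 + 95 - 7.

Final answer: 212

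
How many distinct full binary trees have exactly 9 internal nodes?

The structures are counted by the Catalan number C_n. Here n = 9.
C_n = (2n)!/(n!(n+1)!), so C_{9} = 18!/(9! x 10!) = C(18,9)/10 = 48620/10.

Final answer: C_{9} = 4862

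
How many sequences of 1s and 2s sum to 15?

Let f(n) count the ways. The last step is size 1 or 2, so f(n) = f(n-1) + f(n-2) with f(1)=1, f(2)=2.
Iterating the recurrence: f(1)=1, f(2)=2, f(3)=3, f(4)=5, f(5)=8, f(6)=13, f(7)=21, f(8)=34, f(9)=55, f(10)=89, f(11)=144, f(12)=233, f(13)=377, f(14)=610, f(15)=987.

Final answer: 987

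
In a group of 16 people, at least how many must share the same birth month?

There are 12 possible values for birth month. With 16 people and 12 categories, by pigeonhole: ceiling(16/12).

Final answer: 2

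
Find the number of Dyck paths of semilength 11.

Total monotonic paths to (11,11): C(22,11) = 705432.
Paths that cross above y=x (reflection bijection): C(22,12) = 646646.
Valid Dyck paths: 705432 - 646646.
(These counts are the Catalan numbers.)

Final answer: C_{11} = 58786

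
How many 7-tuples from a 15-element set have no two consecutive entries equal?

Let g(n) count such strings. g(1) = 15, and each valid string of length n-1 extends in 14 ways (any symbol but the last), so g(n) = 14 g(n-1).
Total: g(7) = 15 x 14^6.

Final answer: 15 x 14^{6} = 112943040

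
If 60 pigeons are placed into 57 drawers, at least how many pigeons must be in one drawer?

By the pigeonhole principle: ceiling(60/57).

Final answer: 2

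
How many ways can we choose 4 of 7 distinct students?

C(7,4) = 7!/(4! x (7-4)!).

Final answer: C(7,4) = 35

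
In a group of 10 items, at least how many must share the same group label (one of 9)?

There are 9 possible values for group label (one of 9). With 10 items and 9 categories, by pigeonhole: ceiling(10/9).

Final answer: 2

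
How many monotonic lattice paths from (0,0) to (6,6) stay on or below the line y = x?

Total monotonic paths to (6,6): C(12,6) = 924.
By the reflection principle, paths that go above the diagonal number C(12,7) = 792.
Valid Dyck paths: 924 - 792.
(Check: C(12,6) - C(12,7) = C(12,6)/7, the Catalan number C_{6}.)

Final answer: C_{6} = 132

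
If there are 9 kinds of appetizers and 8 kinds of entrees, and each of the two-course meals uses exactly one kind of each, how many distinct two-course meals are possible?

By the multiplication principle: 9 x 8.

Final answer: 72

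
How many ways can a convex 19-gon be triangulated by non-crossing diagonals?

The structures are counted by the Catalan number C_n. Here n = 19 - 2 = 17.
C_n = C(2n,n)/(n+1), so C_{17} = C(34,17)/18 = 2333606220/18.

Final answer: C_{17} = 129644790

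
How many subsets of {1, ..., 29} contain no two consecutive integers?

Let a(n) count such subsets of {1, ..., n}. Either n is excluded (a(n-1) ways) or n is included, forcing n-1 out (a(n-2) ways), so a(n) = a(n-1) + a(n-2) with a(1)=2, a(2)=3.
Iterating the recurrence: a(1)=2, a(2)=3, a(3)=5, a(4)=8, a(5)=13, a(6)=21, a(7)=34, a(8)=55, a(9)=89, a(10)=144, a(11)=233, a(12)=377, a(13)=610, a(14)=987, a(15)=1597, a(16)=2584, a(17)=4181, a(18)=6765, a(19)=10946, a(20)=17711, a(21)=28657, a(22)=46368, a(23)=75025, a(24)=121393, a(25)=196418, a(26)=317811, a(27)=514229, a(28)=832040, a(29)=1346269.

Final answer: 1346269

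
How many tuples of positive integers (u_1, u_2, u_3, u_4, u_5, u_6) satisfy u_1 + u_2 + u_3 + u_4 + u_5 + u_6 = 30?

Substitute u'_i = u_i - 1 (so u'_i >= 0). Then sum u'_i = 30 - 6 = 24.
Stars and bars: C(24+6-1, 6-1) = C(29,5).

Final answer: C(29,5) = 118755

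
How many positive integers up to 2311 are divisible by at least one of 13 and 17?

Multiples of 13: 177. Multiples of 17: 135. Of both (lcm=221): 10.
By inclusion-exclusion: 177 + 135 - 10.

Final answer: 302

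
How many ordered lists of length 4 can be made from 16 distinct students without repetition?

P(16,4) = 16!/(16-4)! = 16!/12!.

Final answer: P(16,4) = 43680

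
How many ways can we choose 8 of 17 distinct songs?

C(17,8) = 17!/(8! x (17-8)!).

Final answer: C(17,8) = 24310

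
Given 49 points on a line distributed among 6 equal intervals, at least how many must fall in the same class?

By pigeonhole with 49 objects and 6 categories: ceiling(49/6).

Final answer: 9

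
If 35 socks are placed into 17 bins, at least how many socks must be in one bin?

By the pigeonhole principle: ceiling(35/17).

Final answer: 3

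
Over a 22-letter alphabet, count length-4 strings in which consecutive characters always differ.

Let g(n) count such strings. g(1) = 22, and each valid string of length n-1 extends in 21 ways (any symbol but the last), so g(n) = 21 g(n-1).
Total: g(4) = 22 x 21^3.

Final answer: 22 x 21^{3} = 203742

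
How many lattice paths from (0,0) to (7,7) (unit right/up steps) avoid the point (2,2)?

Total paths to (7,7): C(14,7) = 3432.
Paths through (2,2): C(4,2) x C(10,5) = 1512.
Avoiding (2,2): 3432 - 1512.

Final answer: 1920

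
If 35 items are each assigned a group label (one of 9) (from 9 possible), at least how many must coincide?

There are 9 possible values for group label (one of 9). With 35 items and 9 categories, by pigeonhole: ceiling(35/9).

Final answer: 4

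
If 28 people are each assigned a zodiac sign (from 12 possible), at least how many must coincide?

There are 12 possible values for zodiac sign. With 28 people and 12 categories, by pigeonhole: ceiling(28/12).

Final answer: 3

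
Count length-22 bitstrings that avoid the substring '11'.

A valid string ends in 0 (append to any length-(n-1) valid string) or in 01 (append to any length-(n-2) valid string), so a(n) = a(n-1) + a(n-2) with a(1)=2, a(2)=3.
Computing successive values: a(1)=2, a(2)=3, a(3)=5, a(4)=8, a(5)=13, a(6)=21, a(7)=34, a(8)=55, a(9)=89, a(10)=144, a(11)=233, a(12)=377, a(13)=610, a(14)=987, a(15)=1597, a(16)=2584, a(17)=4181, a(18)=6765, a(19)=10946, a(20)=17711, a(21)=28657, a(22)=46368.

Final answer: 46368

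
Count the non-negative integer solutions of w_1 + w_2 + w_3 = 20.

Stars and bars with 20 stars and 2 bars:
C(20+3-1, 3-1) = C(22,2).

Final answer: C(22,2) = 231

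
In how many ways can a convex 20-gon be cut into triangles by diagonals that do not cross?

This is counted by the nth Catalan number C_n. Here n = 20 - 2 = 18.
C_n = C(2n,n)/(n+1), so C_{18} = C(36,18)/19 = 9075135300/19.

Final answer: C_{18} = 477638700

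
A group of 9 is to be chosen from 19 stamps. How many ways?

C(19,9) = 19!/(9! x 10!).

Final answer: \binom{19}{9} = 92378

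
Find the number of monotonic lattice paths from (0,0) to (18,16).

Each path has 18 right steps and 16 up steps in some order (34 steps total).
Choose which 16 of the 34 steps are up: C(34,16).

Final answer: C(34,16) = 2203961430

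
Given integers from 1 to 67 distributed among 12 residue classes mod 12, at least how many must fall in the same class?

By pigeonhole with 67 objects and 12 categories: ceiling(67/12).

Final answer: 6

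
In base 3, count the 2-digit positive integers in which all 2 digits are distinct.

The leading digit has 2 choices (anything but zero); the next has 2 (anything but the first), then 1, and so on, one fewer each time.
Total: 2 x 2.

Final answer: 4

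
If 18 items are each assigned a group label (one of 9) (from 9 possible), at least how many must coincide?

There are 9 possible values for group label (one of 9). With 18 items and 9 categories, by pigeonhole: ceiling(18/9).

Final answer: 2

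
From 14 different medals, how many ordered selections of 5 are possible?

P(14,5) = 14!/(14-5)! = 14!/9!.

Final answer: P(14,5) = 240240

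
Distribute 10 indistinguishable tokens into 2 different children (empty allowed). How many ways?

Stars and bars: C(n+k-1, k-1) = C(11,1).

Final answer: C(11,1) = 11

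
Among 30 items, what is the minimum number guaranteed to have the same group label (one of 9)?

There are 9 possible values for group label (one of 9). With 30 items and 9 categories, by pigeonhole: ceiling(30/9).

Final answer: 4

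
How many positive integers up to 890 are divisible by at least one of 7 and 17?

Multiples of 7: 127. Multiples of 17: 52. Of both (lcm=119): 7.
By inclusion-exclusion: 127 + 52 - 7.

Final answer: 172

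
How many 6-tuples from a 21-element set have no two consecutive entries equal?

Let g(n) count such strings. g(1) = 21, and each valid string of length n-1 extends in 20 ways (any symbol but the last), so g(n) = 20 g(n-1).
Total: g(6) = 21 x 20^5.

Final answer: 21 x 20^{5} = 67200000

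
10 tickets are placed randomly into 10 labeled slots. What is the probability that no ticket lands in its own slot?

D(n) = (n-1)(D(n-1) + D(n-2)), D(0)=1, D(1)=0.
Building up: D(2)=1, D(3)=2, D(4)=9, D(5)=44, D(6)=265, D(7)=1854, D(8)=14833, D(9)=133496, D(10)=1334961.
Total arrangements: 10! = 3628800.
Probability = D(10)/10! = 16481/44800.

Final answer: D(10)/10! = 1334961/3628800 = 0.367879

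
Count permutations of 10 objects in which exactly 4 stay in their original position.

Choose which 4 elements are fixed: C(10,4) = 210.
Derange the remaining 6 using D(j) = (j-1)(D(j-1) + D(j-2)), D(0)=1, D(1)=0: D(2)=1, D(3)=2, D(4)=9, D(5)=44, D(6)=265.
Total: 210 x 265.

Final answer: C(10,4) D(6) = 55650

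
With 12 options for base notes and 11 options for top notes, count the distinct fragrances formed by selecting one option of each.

By the multiplication principle: 12 x 11.

Final answer: 132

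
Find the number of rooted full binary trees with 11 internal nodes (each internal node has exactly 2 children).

This is counted by the nth Catalan number C_n. Here n = 11.
C_n = (2n)!/(n!(n+1)!), so C_{11} = 22!/(11! x 12!) = C(22,11)/12 = 705432/12.

Final answer: C_{11} = 58786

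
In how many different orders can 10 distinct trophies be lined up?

The number of ways to arrange 10 distinct objects is 10!.

Final answer: 10! = 3628800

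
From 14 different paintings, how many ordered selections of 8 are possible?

P(14,8) = 14!/(14-8)! = 14!/6!.

Final answer: P(14,8) = 121080960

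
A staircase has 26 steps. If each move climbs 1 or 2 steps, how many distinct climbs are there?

Let f(n) count the ways. The last step is size 1 or 2, so f(n) = f(n-1) + f(n-2) with f(1)=1, f(2)=2.
Building up term by term: f(1)=1, f(2)=2, f(3)=3, f(4)=5, f(5)=8, f(6)=13, f(7)=21, f(8)=34, f(9)=55, f(10)=89, f(11)=144, f(12)=233, f(13)=377, f(14)=610, f(15)=987, f(16)=1597, f(17)=2584, f(18)=4181, f(19)=6765, f(20)=10946, f(21)=17711, f(22)=28657, f(23)=46368, f(24)=75025, f(25)=121393, f(26)=196418.

Final answer: 196418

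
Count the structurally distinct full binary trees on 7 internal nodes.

This is a standard Catalan-number count: the answer is C_n. Here n = 7.
C_n = (2n)!/(n!(n+1)!), so C_{7} = 14!/(7! x 8!) = C(14,7)/8 = 3432/8.

Final answer: C_{7} = 429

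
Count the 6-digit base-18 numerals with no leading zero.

In base 18, the leading digit has 17 choices (1..17); each of the remaining 5 digits has 18 choices.
Total: 17 x 18^5.

Final answer: 32122656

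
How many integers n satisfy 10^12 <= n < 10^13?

The leading digit cannot be 0 (9 options); the other 12 digits can be anything (10 options each).
Total: 9 x 10^12.

Final answer: 9000000000000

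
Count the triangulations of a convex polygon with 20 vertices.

The structures are counted by the Catalan number C_n. Here n = 20 - 2 = 18.
C_n = (2n)!/(n!(n+1)!), so C_{18} = 36!/(18! x 19!) = C(36,18)/19 = 9075135300/19.

Final answer: C_{18} = 477638700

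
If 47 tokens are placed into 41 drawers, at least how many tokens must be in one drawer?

By the pigeonhole principle: ceiling(47/41).

Final answer: 2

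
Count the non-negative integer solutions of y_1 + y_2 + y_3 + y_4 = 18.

Stars and bars with 18 stars and 3 bars:
C(18+4-1, 4-1) = C(21,3).

Final answer: C(21,3) = 1330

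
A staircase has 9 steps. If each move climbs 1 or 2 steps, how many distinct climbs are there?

Let f(n) be the number of climbs. Removing the last move (1 or 2 steps) gives f(n) = f(n-1) + f(n-2); base cases f(1)=1, f(2)=2.
Iterating the recurrence: f(1)=1, f(2)=2, f(3)=3, f(4)=5, f(5)=8, f(6)=13, f(7)=21, f(8)=34, f(9)=55.

Final answer: 55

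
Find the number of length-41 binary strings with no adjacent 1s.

A valid string ends in 0 (append to any length-(n-1) valid string) or in 01 (append to any length-(n-2) valid string), so a(n) = a(n-1) + a(n-2) with a(1)=2, a(2)=3.
Building up term by term: a(1)=2, a(2)=3, a(3)=5, a(4)=8, a(5)=13, a(6)=21, a(7)=34, a(8)=55, a(9)=89, a(10)=144, a(11)=233, a(12)=377, a(13)=610, a(14)=987, a(15)=1597, a(16)=2584, a(17)=4181, a(18)=6765, a(19)=10946, a(20)=17711, a(21)=28657, a(22)=46368, a(23)=75025, a(24)=121393, a(25)=196418, a(26)=317811, a(27)=514229, a(28)=832040, a(29)=1346269, a(30)=2178309, a(31)=3524578, a(32)=5702887, a(33)=9227465, a(34)=14930352, a(35)=24157817, a(36)=39088169, a(37)=63245986, a(38)=102334155, a(39)=165580141, a(40)=267914296, a(41)=433494437.

Final answer: 433494437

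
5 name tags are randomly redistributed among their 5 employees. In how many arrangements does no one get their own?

Derangements satisfy D(n) = (n-1)(D(n-1) + D(n-2)), starting from D(0)=1, D(1)=0.
D(2) = 1 x (0 + 1) = 1
D(3) = 2 x (1 + 0) = 2
D(4) = 3 x (2 + 1) = 9
D(5) = 4 x (D(4) + D(3)) = 4 x (9 + 2)

Final answer: D(5) = 44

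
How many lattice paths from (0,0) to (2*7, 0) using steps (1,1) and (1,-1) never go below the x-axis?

Total monotonic paths to (7,7): C(14,7) = 3432.
A path is bad iff it touches y = x + 1; reflecting its initial segment maps bad paths bijectively onto all paths to (6,8), of which there are C(14,8) = 3003.
Valid Dyck paths: 3432 - 3003.
(This is the Catalan number C_{7}.)

Final answer: C_{7} = 429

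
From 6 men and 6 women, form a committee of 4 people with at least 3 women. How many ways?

Sum over valid woman counts:
C(6,3)C(6,1) = 120
C(6,4)C(6,0) = 15
Total: 120 + 15.

Final answer: 135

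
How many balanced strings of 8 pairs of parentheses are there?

This is a standard Catalan-number count: the answer is C_n. Here n = 8 (pairs).
C_n = (2n)!/(n!(n+1)!), so C_{8} = 16!/(8! x 9!) = C(16,8)/9 = 12870/9.

Final answer: C_{8} = 1430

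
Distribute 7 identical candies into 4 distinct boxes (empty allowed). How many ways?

Stars and bars: C(n+k-1, k-1) = C(10,3).

Final answer: C(10,3) = 120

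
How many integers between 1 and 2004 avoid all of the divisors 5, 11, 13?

|div by 5|=400, |div by 11|=182, |div by 13|=154.
|div by 5&11|=36, |div by 5&13|=30, |div by 11&13|=14, |div by all|=2.
By inclusion-exclusion, divisible by at least one: 400+182+154-36-30-14+2 = 658.
Not divisible by any: 2004 - 658.

Final answer: 1346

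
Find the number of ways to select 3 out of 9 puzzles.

C(9,3) = 9!/(3! x (9-3)!).

Final answer: C(9,3) = 84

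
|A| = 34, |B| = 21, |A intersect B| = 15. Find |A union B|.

|A union B| = |A| + |B| - |A intersect B| = 34 + 21 - 15.

Final answer: 40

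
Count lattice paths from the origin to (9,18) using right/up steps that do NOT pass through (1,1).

Total paths to (9,18): C(27,18) = 4686825.
Paths through (1,1): C(2,1) x C(25,17) = 2163150.
Avoiding (1,1): 4686825 - 2163150.

Final answer: 2523675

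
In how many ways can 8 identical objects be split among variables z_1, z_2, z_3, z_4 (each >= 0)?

Stars and bars with 8 stars and 3 bars:
C(8+4-1, 4-1) = C(11,3).

Final answer: C(11,3) = 165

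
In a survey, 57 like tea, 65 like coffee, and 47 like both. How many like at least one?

|A union B| = |A| + |B| - |A intersect B| = 57 + 65 - 47.

Final answer: 75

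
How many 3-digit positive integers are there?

First digit: 9 choices (1-9). Each of the remaining 2 digits: 10 choices.
Total: 9 x 10^2.

Final answer: 900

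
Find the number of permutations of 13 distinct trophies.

The number of ways to arrange 13 distinct objects is 13!.

Final answer: 13! = 6227020800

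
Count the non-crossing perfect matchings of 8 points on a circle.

This is counted by the nth Catalan number C_n. Here n = 8/2 = 4.
C_n = (2n)!/(n!(n+1)!), so C_{4} = 8!/(4! x 5!) = C(8,4)/5 = 70/5.

Final answer: C_{4} = 14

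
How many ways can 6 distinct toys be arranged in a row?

The number of ways to arrange 6 distinct objects is 6!.

Final answer: 6! = 720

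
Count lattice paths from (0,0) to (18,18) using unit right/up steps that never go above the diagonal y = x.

Total monotonic paths to (18,18): C(36,18) = 9075135300.
Reflecting each bad path at its first crossing gives a bijection with paths to (17,19): C(36,19) = 8597496600.
Valid Dyck paths: 9075135300 - 8597496600.
(This is the Catalan number C_{18}.)

Final answer: C_{18} = 477638700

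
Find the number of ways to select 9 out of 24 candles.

C(24,9) = 24!/(9! x 15!).

Final answer: \binom{24}{9} = 1307504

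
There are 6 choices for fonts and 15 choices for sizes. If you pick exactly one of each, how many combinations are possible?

By the multiplication principle: 6 x 15.

Final answer: 90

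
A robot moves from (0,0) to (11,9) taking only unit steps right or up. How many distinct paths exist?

Each path has 11 right steps and 9 up steps in some order (20 steps total).
Choose which 9 of the 20 steps are up: C(20,9).

Final answer: C(20,9) = 167960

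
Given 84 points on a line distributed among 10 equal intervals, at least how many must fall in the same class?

By pigeonhole with 84 objects and 10 categories: ceiling(84/10).

Final answer: 9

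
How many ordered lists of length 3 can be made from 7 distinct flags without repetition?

P(7,3) = 7!/(7-3)! = 7!/4!.

Final answer: P(7,3) = 210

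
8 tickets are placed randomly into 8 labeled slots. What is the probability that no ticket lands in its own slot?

Derangements satisfy D(n) = (n-1)(D(n-1) + D(n-2)), starting from D(0)=1, D(1)=0.
Building up: D(2)=1, D(3)=2, D(4)=9, D(5)=44, D(6)=265, D(7)=1854, D(8)=14833.
Total arrangements: 8! = 40320.
Probability = D(8)/8! = 2119/5760.

Final answer: D(8)/8! = 14833/40320 = 0.367882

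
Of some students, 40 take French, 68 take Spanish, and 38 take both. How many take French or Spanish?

|A union B| = |A| + |B| - |A intersect B| = 40 + 68 - 38.

Final answer: 70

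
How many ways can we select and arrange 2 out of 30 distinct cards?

P(30,2) = 30!/(30-2)! = 30!/28!.

Final answer: P(30,2) = 870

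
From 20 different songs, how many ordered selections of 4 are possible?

P(20,4) = 20!/(20-4)! = 20!/16!.

Final answer: P(20,4) = 116280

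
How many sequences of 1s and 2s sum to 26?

Let f(n) count the ways. The last step is size 1 or 2, so f(n) = f(n-1) + f(n-2) with f(1)=1, f(2)=2.
Iterating the recurrence: f(1)=1, f(2)=2, f(3)=3, f(4)=5, f(5)=8, f(6)=13, f(7)=21, f(8)=34, f(9)=55, f(10)=89, f(11)=144, f(12)=233, f(13)=377, f(14)=610, f(15)=987, f(16)=1597, f(17)=2584, f(18)=4181, f(19)=6765, f(20)=10946, f(21)=17711, f(22)=28657, f(23)=46368, f(24)=75025, f(25)=121393, f(26)=196418.

Final answer: 196418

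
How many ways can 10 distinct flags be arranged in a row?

The number of ways to arrange 10 distinct objects is 10!.

Final answer: 10! = 3628800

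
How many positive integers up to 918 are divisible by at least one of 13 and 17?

Multiples of 13: 70. Multiples of 17: 54. Of both (lcm=221): 4.
By inclusion-exclusion: 70 + 54 - 4.

Final answer: 120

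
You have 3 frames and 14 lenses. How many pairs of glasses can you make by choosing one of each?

By the multiplication principle: 3 x 14.

Final answer: 42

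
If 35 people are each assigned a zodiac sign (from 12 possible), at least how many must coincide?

There are 12 possible values for zodiac sign. With 35 people and 12 categories, by pigeonhole: ceiling(35/12).

Final answer: 3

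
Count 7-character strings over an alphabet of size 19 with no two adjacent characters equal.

Let g(n) count such strings. g(1) = 19, and each valid string of length n-1 extends in 18 ways (any symbol but the last), so g(n) = 18 g(n-1).
Total: g(7) = 19 x 18^6.

Final answer: 19 x 18^{6} = 646232256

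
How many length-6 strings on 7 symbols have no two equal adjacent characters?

Let g(n) count such strings. g(1) = 7, and each valid string of length n-1 extends in 6 ways (any symbol but the last), so g(n) = 6 g(n-1).
Total: g(6) = 7 x 6^5.

Final answer: 7 x 6^{5} = 54432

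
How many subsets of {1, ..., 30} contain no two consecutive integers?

Condition on whether n belongs to the subset: if not, any valid subset of {1, ..., n-1} works (a(n-1)); if so, n-1 is excluded and the rest is a valid subset of {1, ..., n-2} (a(n-2)). Hence a(n) = a(n-1) + a(n-2), a(1)=2, a(2)=3.
Iterating the recurrence: a(1)=2, a(2)=3, a(3)=5, a(4)=8, a(5)=13, a(6)=21, a(7)=34, a(8)=55, a(9)=89, a(10)=144, a(11)=233, a(12)=377, a(13)=610, a(14)=987, a(15)=1597, a(16)=2584, a(17)=4181, a(18)=6765, a(19)=10946, a(20)=17711, a(21)=28657, a(22)=46368, a(23)=75025, a(24)=121393, a(25)=196418, a(26)=317811, a(27)=514229, a(28)=832040, a(29)=1346269, a(30)=2178309.

Final answer: 2178309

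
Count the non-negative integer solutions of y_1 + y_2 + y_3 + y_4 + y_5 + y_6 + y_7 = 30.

Stars and bars with 30 stars and 6 bars:
C(30+7-1, 7-1) = C(36,6).

Final answer: C(36,6) = 1947792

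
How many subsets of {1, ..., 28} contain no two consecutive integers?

Let a(n) count such subsets of {1, ..., n}. Either n is excluded (a(n-1) ways) or n is included, forcing n-1 out (a(n-2) ways), so a(n) = a(n-1) + a(n-2) with a(1)=2, a(2)=3.
Computing successive values: a(1)=2, a(2)=3, a(3)=5, a(4)=8, a(5)=13, a(6)=21, a(7)=34, a(8)=55, a(9)=89, a(10)=144, a(11)=233, a(12)=377, a(13)=610, a(14)=987, a(15)=1597, a(16)=2584, a(17)=4181, a(18)=6765, a(19)=10946, a(20)=17711, a(21)=28657, a(22)=46368, a(23)=75025, a(24)=121393, a(25)=196418, a(26)=317811, a(27)=514229, a(28)=832040.

Final answer: 832040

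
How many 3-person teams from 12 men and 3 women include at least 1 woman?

Sum over valid woman counts:
C(3,1)C(12,2) = 198
C(3,2)C(12,1) = 36
C(3,3)C(12,0) = 1
Total: 198 + 36 + 1.

Final answer: 235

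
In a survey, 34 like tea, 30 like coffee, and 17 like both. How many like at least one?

|A union B| = |A| + |B| - |A intersect B| = 34 + 30 - 17.

Final answer: 47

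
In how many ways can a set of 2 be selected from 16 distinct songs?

C(16,2) = 16!/(2! x (16-2)!).

Final answer: C(16,2) = 120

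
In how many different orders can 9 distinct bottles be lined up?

The number of ways to arrange 9 distinct objects is 9!.

Final answer: 9! = 362880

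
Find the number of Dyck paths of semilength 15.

Total monotonic paths to (15,15): C(30,15) = 155117520.
Paths that cross above y=x (reflection bijection): C(30,16) = 145422675.
Valid Dyck paths: 155117520 - 145422675.
(This is the Catalan number C_{15}.)

Final answer: C_{15} = 9694845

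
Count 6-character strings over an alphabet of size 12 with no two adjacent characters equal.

First character: 12 choices. Each subsequent: 11 choices (must differ from the previous one).
Total: 12 x 11^5.

Final answer: 12 x 11^{5} = 1932612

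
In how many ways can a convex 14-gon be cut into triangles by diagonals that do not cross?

This is counted by the nth Catalan number C_n. Here n = 14 - 2 = 12.
Using C_0 = 1 and C_(k+1) = C_k x 2(2k+1)/(k+2), build up term by term: C_1=1, C_2=2, C_3=5, C_4=14, C_5=42, C_6=132, C_7=429, C_8=1430, C_9=4862, C_10=16796, C_11=58786, C_12=208012.

Final answer: C_{12} = 208012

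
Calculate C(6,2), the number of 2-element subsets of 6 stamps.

C(6,2) = 6!/(2! x (6-2)!).

Final answer: C(6,2) = 15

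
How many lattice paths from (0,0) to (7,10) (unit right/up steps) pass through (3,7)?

Paths (0,0)->(3,7): C(10,7) = 120.
Paths (3,7)->(7,10): C(7,3) = 35.
By multiplication principle: 120 x 35.

Final answer: 4200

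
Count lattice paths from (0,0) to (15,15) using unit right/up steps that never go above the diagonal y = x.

Total monotonic paths to (15,15): C(30,15) = 155117520.
Reflecting each bad path at its first crossing gives a bijection with paths to (14,16): C(30,16) = 145422675.
Valid Dyck paths: 155117520 - 145422675.
(Equivalently, C_{15} = C(30,15)/16 = 155117520/16.)

Final answer: C_{15} = 9694845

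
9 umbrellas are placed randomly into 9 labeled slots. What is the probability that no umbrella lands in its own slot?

Use the recurrence D(n) = (n-1)(D(n-1) + D(n-2)) with D(0)=1, D(1)=0.
Building up: D(2)=1, D(3)=2, D(4)=9, D(5)=44, D(6)=265, D(7)=1854, D(8)=14833, D(9)=133496.
Total arrangements: 9! = 362880.
Probability = D(9)/9! = 16687/45360.

Final answer: D(9)/9! = 133496/362880 = 0.367879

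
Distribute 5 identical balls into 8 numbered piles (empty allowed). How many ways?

Stars and bars: C(n+k-1, k-1) = C(12,7).

Final answer: C(12,7) = 792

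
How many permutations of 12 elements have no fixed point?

Use the recurrence D(n) = (n-1)(D(n-1) + D(n-2)) with D(0)=1, D(1)=0.
D(2) = 1 x (0 + 1) = 1
D(3) = 2 x (1 + 0) = 2
D(4) = 3 x (2 + 1) = 9
D(5) = 4 x (9 + 2) = 44
D(6) = 5 x (44 + 9) = 265
D(7) = 6 x (265 + 44) = 1854
D(8) = 7 x (1854 + 265) = 14833
D(9) = 8 x (14833 + 1854) = 133496
D(10) = 9 x (133496 + 14833) = 1334961
D(11) = 10 x (1334961 + 133496) = 14684570
D(12) = 11 x (D(11) + D(10)) = 11 x (14684570 + 1334961)

Final answer: D(12) = 176214841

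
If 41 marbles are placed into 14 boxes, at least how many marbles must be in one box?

By the pigeonhole principle: ceiling(41/14).

Final answer: 3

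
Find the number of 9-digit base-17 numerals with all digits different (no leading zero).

The leading digit has 16 choices (anything but zero); the next has 16 (anything but the first), then 15, and so on, one fewer each time.
Total: 16 x 16 x 15 x 14 x 13 x 12 x 11 x 10 x 9.

Final answer: 8302694400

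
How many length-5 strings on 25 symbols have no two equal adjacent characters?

Let g(n) count such strings. g(1) = 25, and each valid string of length n-1 extends in 24 ways (any symbol but the last), so g(n) = 24 g(n-1).
Total: g(5) = 25 x 24^4.

Final answer: 25 x 24^{4} = 8294400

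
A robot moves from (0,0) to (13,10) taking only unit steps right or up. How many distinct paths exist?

Each path has 13 right steps and 10 up steps in some order (23 steps total).
Choose which 10 of the 23 steps are up: C(23,10).

Final answer: C(23,10) = 1144066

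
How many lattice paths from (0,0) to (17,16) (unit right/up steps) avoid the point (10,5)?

Total paths to (17,16): C(33,16) = 1166803110.
Paths through (10,5): C(15,5) x C(18,11) = 95567472.
Avoiding (10,5): 1166803110 - 95567472.

Final answer: 1071235638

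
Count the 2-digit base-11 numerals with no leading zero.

These are the integers in [11^1, 11^2), so the count is 11^2 - 11^1 = 10 x 11^1.

Final answer: 110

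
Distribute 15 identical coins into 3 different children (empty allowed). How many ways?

Stars and bars: C(n+k-1, k-1) = C(17,2).

Final answer: C(17,2) = 136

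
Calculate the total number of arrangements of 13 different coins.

The number of ways to arrange 13 distinct objects is 13!.

Final answer: 13! = 6227020800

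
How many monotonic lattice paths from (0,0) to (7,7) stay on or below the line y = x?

Total monotonic paths to (7,7): C(14,7) = 3432.
A path is bad iff it touches y = x + 1; reflecting its initial segment maps bad paths bijectively onto all paths to (6,8), of which there are C(14,8) = 3003.
Valid Dyck paths: 3432 - 3003.
(This is the Catalan number C_{7}.)

Final answer: C_{7} = 429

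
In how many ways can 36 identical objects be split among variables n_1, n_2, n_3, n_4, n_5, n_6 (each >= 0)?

Stars and bars with 36 stars and 5 bars:
C(36+6-1, 6-1) = C(41,5).

Final answer: C(41,5) = 749398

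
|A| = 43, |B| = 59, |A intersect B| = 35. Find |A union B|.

|A union B| = |A| + |B| - |A intersect B| = 43 + 59 - 35.

Final answer: 67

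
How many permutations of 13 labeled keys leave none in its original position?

D(n) = (n-1)(D(n-1) + D(n-2)), D(0)=1, D(1)=0.
D(2) = 1 x (0 + 1) = 1
D(3) = 2 x (1 + 0) = 2
D(4) = 3 x (2 + 1) = 9
D(5) = 4 x (9 + 2) = 44
D(6) = 5 x (44 + 9) = 265
D(7) = 6 x (265 + 44) = 1854
D(8) = 7 x (1854 + 265) = 14833
D(9) = 8 x (14833 + 1854) = 133496
D(10) = 9 x (133496 + 14833) = 1334961
D(11) = 10 x (1334961 + 133496) = 14684570
D(12) = 11 x (14684570 + 1334961) = 176214841
D(13) = 12 x (D(12) + D(11)) = 12 x (176214841 + 14684570)

Final answer: D(13) = 2290792932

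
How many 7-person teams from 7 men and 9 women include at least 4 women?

Sum over valid woman counts:
C(9,4)C(7,3) = 4410
C(9,5)C(7,2) = 2646
C(9,6)C(7,1) = 588
C(9,7)C(7,0) = 36
Total: 4410 + 2646 + 588 + 36.

Final answer: 7680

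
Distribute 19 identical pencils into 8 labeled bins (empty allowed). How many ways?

Stars and bars: C(n+k-1, k-1) = C(26,7).

Final answer: C(26,7) = 657800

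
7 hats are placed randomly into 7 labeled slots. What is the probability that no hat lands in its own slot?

Use the recurrence D(n) = (n-1)(D(n-1) + D(n-2)) with D(0)=1, D(1)=0.
Building up: D(2)=1, D(3)=2, D(4)=9, D(5)=44, D(6)=265, D(7)=1854.
Total arrangements: 7! = 5040.
Probability = D(7)/7! = 103/280.

Final answer: D(7)/7! = 1854/5040 = 0.367857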